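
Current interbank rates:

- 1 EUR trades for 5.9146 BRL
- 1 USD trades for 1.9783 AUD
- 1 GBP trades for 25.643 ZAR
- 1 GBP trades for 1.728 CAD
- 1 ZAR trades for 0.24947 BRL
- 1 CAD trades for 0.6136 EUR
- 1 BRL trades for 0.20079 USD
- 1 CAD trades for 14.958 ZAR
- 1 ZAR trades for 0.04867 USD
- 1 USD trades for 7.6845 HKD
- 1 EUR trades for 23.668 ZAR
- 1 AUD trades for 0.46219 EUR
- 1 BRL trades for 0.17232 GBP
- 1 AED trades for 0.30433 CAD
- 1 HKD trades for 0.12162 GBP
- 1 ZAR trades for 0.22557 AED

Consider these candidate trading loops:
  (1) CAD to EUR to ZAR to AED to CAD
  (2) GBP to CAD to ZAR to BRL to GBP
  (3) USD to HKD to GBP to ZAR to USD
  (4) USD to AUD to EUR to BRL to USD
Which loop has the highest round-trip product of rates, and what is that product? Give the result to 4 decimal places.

(1) 0.6136 × 23.668 × 0.22557 × 0.30433 = 0.99695
(2) 1.728 × 14.958 × 0.24947 × 0.17232 = 1.11115
(3) 7.6845 × 0.12162 × 25.643 × 0.04867 = 1.16641
(4) 1.9783 × 0.46219 × 5.9146 × 0.20079 = 1.08588
Highest is cycle (3) at 1.1664 (>1, arbitrage).

1.1664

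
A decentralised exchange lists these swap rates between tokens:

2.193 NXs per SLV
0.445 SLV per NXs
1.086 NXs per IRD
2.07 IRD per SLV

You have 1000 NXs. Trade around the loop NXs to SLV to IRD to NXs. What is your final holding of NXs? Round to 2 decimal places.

1000.37

1000 NXs × 0.445 = 445 SLV
445 SLV × 2.07 = 921.15 IRD
921.15 IRD × 1.086 = 1000.3689 NXs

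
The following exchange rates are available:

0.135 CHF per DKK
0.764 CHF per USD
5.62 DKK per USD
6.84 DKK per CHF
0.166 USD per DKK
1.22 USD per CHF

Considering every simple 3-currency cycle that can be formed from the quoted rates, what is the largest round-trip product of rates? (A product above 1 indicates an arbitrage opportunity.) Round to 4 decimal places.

0.9256

USD→DKK→CHF→USD: 5.62 × 0.135 × 1.22 = 0.92561
USD→CHF→DKK→USD: 0.764 × 6.84 × 0.166 = 0.86748
Maximum is USD→DKK→CHF→USD at 0.9256; no arbitrage — every cycle loses value.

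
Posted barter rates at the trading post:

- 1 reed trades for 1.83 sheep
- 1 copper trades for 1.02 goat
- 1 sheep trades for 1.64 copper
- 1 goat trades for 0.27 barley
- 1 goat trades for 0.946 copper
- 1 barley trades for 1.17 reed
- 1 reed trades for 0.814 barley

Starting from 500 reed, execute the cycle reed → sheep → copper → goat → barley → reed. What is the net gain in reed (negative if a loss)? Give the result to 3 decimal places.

500 reed × 1.83 = 915 sheep
915 sheep × 1.64 = 1500.6 copper
1500.6 copper × 1.02 = 1530.612 goat
1530.612 goat × 0.27 = 413.26524 barley
413.26524 barley × 1.17 = 483.5203308 reed
Net change: 483.5203308 − 500 = -16.4796692 reed

-16.480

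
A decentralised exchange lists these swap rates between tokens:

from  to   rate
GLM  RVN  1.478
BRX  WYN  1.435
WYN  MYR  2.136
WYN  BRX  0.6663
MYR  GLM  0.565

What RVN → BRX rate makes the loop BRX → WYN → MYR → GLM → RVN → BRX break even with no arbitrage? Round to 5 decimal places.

Known legs of the cycle: 1.435 × 2.136 × 0.565 × 1.478 = 2.5596231612
For no arbitrage the full-cycle product must be 1, so the missing rate is 1 / 2.5596231612 ≈ 0.3906825.

0.39068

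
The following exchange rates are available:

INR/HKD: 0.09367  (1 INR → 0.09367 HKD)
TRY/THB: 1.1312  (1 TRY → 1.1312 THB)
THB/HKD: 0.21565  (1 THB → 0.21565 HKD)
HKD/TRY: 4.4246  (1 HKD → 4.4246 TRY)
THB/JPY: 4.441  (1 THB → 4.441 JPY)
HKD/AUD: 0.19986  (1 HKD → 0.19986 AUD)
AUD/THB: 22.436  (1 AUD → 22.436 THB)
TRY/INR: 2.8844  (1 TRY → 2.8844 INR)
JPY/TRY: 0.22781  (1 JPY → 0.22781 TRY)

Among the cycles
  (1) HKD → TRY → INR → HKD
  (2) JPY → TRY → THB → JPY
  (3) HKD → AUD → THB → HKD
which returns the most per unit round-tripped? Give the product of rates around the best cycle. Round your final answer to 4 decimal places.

1.1954

(1) 4.4246 × 2.8844 × 0.09367 = 1.19545
(2) 0.22781 × 1.1312 × 4.441 = 1.14444
(3) 0.19986 × 22.436 × 0.21565 = 0.96699
Highest is cycle (1) at 1.1954 (>1, arbitrage).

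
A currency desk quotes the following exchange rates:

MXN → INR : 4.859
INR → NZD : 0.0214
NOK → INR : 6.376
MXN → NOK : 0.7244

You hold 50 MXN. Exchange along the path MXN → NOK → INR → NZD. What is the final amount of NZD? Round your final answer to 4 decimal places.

4.9421

50 MXN × 0.7244 = 36.22 NOK
36.22 NOK × 6.376 = 230.93872 INR
230.93872 INR × 0.0214 = 4.942088608 NZD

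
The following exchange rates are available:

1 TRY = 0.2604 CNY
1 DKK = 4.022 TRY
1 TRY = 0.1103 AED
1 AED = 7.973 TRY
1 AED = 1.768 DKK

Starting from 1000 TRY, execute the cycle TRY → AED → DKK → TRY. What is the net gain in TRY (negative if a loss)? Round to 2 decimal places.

1000 TRY × 0.1103 = 110.3 AED
110.3 AED × 1.768 = 195.0104 DKK
195.0104 DKK × 4.022 = 784.3318288 TRY
Net change: 784.3318288 − 1000 = -215.6681712 TRY

-215.67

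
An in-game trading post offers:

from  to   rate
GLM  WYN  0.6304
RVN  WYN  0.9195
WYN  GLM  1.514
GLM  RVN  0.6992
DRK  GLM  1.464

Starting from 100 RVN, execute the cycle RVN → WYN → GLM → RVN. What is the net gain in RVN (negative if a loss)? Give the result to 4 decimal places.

100 RVN × 0.9195 = 91.95 WYN
91.95 WYN × 1.514 = 139.2123 GLM
139.2123 GLM × 0.6992 = 97.33724016 RVN
Net change: 97.33724016 − 100 = -2.66275984 RVN

-2.6628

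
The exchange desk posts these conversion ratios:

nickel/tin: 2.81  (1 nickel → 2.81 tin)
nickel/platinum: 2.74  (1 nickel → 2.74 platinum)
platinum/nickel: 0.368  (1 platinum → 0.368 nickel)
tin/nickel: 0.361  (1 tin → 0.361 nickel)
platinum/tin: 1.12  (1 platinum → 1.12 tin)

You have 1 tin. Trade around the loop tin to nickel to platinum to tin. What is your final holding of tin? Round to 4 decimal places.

1 tin × 0.361 = 0.361 nickel
0.361 nickel × 2.74 = 0.98914 platinum
0.98914 platinum × 1.12 = 1.1078368 tin

1.1078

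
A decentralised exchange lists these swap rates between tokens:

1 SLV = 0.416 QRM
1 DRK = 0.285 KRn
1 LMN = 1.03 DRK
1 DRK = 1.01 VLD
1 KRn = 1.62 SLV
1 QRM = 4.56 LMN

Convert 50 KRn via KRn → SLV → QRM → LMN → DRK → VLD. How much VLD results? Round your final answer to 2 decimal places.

50 KRn × 1.62 = 81 SLV
81 SLV × 0.416 = 33.696 QRM
33.696 QRM × 4.56 = 153.65376 LMN
153.65376 LMN × 1.03 = 158.2633728 DRK
158.2633728 DRK × 1.01 = 159.846006528 VLD

159.85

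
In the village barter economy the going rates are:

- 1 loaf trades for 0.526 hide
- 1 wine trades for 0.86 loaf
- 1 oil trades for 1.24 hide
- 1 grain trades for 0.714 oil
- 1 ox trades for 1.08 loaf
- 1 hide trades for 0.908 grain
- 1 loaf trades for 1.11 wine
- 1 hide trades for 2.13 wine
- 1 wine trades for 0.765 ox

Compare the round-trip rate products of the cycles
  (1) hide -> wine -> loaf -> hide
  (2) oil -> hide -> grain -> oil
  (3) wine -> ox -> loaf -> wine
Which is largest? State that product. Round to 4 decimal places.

(1) 2.13 × 0.86 × 0.526 = 0.96353
(2) 1.24 × 0.908 × 0.714 = 0.80391
(3) 0.765 × 1.08 × 1.11 = 0.91708
Highest is cycle (1) at 0.9635 (≤1, no arbitrage).

0.9635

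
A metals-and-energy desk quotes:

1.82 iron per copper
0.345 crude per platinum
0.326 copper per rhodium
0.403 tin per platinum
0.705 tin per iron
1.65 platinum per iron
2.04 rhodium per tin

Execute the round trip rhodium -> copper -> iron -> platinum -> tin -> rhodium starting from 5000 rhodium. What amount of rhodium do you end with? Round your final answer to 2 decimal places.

5000 rhodium × 0.326 = 1630 copper
1630 copper × 1.82 = 2966.6 iron
2966.6 iron × 1.65 = 4894.89 platinum
4894.89 platinum × 0.403 = 1972.64067 tin
1972.64067 tin × 2.04 = 4024.1869668 rhodium

4024.19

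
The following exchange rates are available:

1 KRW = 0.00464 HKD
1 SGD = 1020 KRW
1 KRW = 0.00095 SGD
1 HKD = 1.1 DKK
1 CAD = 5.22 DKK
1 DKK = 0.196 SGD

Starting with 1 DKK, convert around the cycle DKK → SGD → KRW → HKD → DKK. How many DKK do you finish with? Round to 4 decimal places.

1 DKK × 0.196 = 0.196 SGD
0.196 SGD × 1020 = 199.92 KRW
199.92 KRW × 0.00464 = 0.9276288 HKD
0.9276288 HKD × 1.1 = 1.02039168 DKK

1.0204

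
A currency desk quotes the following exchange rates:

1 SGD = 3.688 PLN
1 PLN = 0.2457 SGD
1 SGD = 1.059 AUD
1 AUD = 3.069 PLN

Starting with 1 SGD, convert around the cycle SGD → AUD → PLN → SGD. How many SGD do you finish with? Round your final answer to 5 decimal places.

1 SGD × 1.059 = 1.059 AUD
1.059 AUD × 3.069 = 3.250071 PLN
3.250071 PLN × 0.2457 = 0.7985424447 SGD

0.79854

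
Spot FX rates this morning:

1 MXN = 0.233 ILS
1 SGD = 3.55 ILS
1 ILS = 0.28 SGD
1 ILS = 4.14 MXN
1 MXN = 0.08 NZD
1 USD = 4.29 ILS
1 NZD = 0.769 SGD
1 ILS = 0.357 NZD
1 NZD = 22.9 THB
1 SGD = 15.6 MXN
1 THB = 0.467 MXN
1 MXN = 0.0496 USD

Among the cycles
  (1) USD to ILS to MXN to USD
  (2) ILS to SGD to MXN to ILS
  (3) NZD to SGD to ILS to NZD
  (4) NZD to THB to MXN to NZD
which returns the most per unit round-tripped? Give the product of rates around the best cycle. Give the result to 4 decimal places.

1.0177

(1) 4.29 × 4.14 × 0.0496 = 0.88093
(2) 0.28 × 15.6 × 0.233 = 1.01774
(3) 0.769 × 3.55 × 0.357 = 0.97459
(4) 22.9 × 0.467 × 0.08 = 0.85554
Highest is cycle (2) at 1.0177 (>1, arbitrage).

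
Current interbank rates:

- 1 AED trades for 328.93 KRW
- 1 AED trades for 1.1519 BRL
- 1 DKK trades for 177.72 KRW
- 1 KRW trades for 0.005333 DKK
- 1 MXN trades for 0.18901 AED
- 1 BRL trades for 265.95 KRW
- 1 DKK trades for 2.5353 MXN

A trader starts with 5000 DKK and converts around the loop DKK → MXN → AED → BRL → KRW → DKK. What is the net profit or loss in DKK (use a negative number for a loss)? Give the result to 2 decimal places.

-1085.55

5000 DKK × 2.5353 = 12676.5 MXN
12676.5 MXN × 0.18901 = 2395.985265 AED
2395.985265 AED × 1.1519 = 2759.9354267535 BRL
2759.9354267535 BRL × 265.95 = 734004.826745093325 KRW
734004.826745093325 KRW × 0.005333 = 3914.447741031582702225 DKK
Net change: 3914.447741031582702225 − 5000 = -1085.552258968417297775 DKK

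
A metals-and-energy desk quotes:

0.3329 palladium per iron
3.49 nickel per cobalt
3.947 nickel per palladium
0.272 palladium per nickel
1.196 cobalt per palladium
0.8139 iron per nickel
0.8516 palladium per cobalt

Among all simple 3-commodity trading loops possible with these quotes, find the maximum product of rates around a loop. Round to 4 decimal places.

1.1353

nickel→palladium→cobalt→nickel: 0.272 × 1.196 × 3.49 = 1.13534
nickel→iron→palladium→nickel: 0.8139 × 0.3329 × 3.947 = 1.06943
Maximum is nickel→palladium→cobalt→nickel at 1.1353; arbitrage exists.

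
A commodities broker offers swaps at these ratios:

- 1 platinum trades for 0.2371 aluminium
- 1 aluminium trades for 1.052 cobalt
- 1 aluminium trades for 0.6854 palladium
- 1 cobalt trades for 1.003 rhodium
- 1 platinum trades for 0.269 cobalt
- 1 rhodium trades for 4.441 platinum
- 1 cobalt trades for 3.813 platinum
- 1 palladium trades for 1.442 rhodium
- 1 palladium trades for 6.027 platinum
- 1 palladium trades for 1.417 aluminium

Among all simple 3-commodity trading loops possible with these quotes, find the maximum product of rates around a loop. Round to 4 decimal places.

1.1982

rhodium→platinum→cobalt→rhodium: 4.441 × 0.269 × 1.003 = 1.19821
platinum→aluminium→palladium→platinum: 0.2371 × 0.6854 × 6.027 = 0.97944
platinum→aluminium→cobalt→platinum: 0.2371 × 1.052 × 3.813 = 0.95107
Maximum is rhodium→platinum→cobalt→rhodium at 1.1982; arbitrage exists.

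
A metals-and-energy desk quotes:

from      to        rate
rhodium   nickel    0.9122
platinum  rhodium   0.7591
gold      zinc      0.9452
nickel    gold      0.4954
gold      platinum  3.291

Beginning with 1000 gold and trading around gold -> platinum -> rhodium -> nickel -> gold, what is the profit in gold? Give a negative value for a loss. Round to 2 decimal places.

1000 gold × 3.291 = 3291 platinum
3291 platinum × 0.7591 = 2498.1981 rhodium
2498.1981 rhodium × 0.9122 = 2278.85630682 nickel
2278.85630682 nickel × 0.4954 = 1128.945414398628 gold
Net change: 1128.945414398628 − 1000 = 128.945414398628 gold

128.95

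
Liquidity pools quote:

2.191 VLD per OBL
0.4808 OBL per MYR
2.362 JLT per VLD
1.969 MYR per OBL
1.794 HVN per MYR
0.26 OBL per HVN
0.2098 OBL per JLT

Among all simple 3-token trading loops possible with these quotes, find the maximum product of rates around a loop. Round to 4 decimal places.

JLT→OBL→VLD→JLT: 0.2098 × 2.191 × 2.362 = 1.08574
MYR→HVN→OBL→MYR: 1.794 × 0.26 × 1.969 = 0.91842
Maximum is JLT→OBL→VLD→JLT at 1.0857; arbitrage exists.

1.0857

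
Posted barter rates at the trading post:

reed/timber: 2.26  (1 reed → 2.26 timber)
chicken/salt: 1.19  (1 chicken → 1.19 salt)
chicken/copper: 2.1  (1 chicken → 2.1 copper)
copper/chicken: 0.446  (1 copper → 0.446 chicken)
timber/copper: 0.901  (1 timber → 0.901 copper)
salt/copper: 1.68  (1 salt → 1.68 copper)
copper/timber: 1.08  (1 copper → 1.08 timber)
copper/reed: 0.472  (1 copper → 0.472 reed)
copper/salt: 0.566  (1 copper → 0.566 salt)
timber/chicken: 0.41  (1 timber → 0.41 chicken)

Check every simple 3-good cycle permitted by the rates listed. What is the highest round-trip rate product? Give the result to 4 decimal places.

timber→copper→reed→timber: 0.901 × 0.472 × 2.26 = 0.96111
timber→chicken→copper→timber: 0.41 × 2.1 × 1.08 = 0.92988
copper→chicken→salt→copper: 0.446 × 1.19 × 1.68 = 0.89164
Maximum is timber→copper→reed→timber at 0.9611; no arbitrage — every cycle loses value.

0.9611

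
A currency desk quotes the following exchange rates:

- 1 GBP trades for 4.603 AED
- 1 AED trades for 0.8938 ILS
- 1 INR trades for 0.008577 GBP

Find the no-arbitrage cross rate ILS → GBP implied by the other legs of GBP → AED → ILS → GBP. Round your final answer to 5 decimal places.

Known legs of the cycle: 4.603 × 0.8938 = 4.1141614
For no arbitrage the full-cycle product must be 1, so the missing rate is 1 / 4.1141614 ≈ 0.2430629.

0.24306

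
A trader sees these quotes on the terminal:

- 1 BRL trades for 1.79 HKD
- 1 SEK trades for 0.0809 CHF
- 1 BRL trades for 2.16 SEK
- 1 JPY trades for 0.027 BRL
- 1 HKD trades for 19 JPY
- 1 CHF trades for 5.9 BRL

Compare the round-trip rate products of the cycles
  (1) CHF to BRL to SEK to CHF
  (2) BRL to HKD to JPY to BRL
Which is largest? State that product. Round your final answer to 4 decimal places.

(1) 5.9 × 2.16 × 0.0809 = 1.03099
(2) 1.79 × 19 × 0.027 = 0.91827
Highest is cycle (1) at 1.0310 (>1, arbitrage).

1.0310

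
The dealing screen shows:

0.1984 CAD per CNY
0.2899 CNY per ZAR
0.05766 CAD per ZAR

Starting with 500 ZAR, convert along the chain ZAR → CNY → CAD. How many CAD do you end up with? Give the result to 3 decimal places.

28.758

500 ZAR × 0.2899 = 144.95 CNY
144.95 CNY × 0.1984 = 28.75808 CAD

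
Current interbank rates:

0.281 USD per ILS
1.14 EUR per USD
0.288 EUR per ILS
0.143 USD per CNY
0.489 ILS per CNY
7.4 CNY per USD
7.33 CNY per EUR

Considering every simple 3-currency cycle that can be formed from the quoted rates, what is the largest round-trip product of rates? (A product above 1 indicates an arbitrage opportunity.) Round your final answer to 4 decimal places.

1.1949

CNY→USD→EUR→CNY: 0.143 × 1.14 × 7.33 = 1.19494
CNY→ILS→EUR→CNY: 0.489 × 0.288 × 7.33 = 1.03230
CNY→ILS→USD→CNY: 0.489 × 0.281 × 7.4 = 1.01683
Maximum is CNY→USD→EUR→CNY at 1.1949; arbitrage exists.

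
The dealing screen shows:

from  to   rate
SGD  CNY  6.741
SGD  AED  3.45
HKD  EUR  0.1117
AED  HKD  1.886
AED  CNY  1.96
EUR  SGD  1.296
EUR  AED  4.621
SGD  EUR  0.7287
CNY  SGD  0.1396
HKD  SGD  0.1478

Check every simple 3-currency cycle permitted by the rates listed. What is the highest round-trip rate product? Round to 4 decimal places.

0.9735

EUR→AED→HKD→EUR: 4.621 × 1.886 × 0.1117 = 0.97349
HKD→SGD→AED→HKD: 0.1478 × 3.45 × 1.886 = 0.96169
CNY→SGD→AED→CNY: 0.1396 × 3.45 × 1.96 = 0.94398
Maximum is EUR→AED→HKD→EUR at 0.9735; no arbitrage — every cycle loses value.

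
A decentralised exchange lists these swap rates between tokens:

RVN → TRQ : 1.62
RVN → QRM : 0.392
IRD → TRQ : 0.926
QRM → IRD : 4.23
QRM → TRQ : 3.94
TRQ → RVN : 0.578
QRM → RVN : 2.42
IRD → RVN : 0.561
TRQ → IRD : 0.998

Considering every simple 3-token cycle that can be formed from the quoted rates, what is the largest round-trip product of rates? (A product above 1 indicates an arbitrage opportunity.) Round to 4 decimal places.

QRM→IRD→RVN→QRM: 4.23 × 0.561 × 0.392 = 0.93023
TRQ→IRD→RVN→TRQ: 0.998 × 0.561 × 1.62 = 0.90700
TRQ→RVN→QRM→TRQ: 0.578 × 0.392 × 3.94 = 0.89271
Maximum is QRM→IRD→RVN→QRM at 0.9302; no arbitrage — every cycle loses value.

0.9302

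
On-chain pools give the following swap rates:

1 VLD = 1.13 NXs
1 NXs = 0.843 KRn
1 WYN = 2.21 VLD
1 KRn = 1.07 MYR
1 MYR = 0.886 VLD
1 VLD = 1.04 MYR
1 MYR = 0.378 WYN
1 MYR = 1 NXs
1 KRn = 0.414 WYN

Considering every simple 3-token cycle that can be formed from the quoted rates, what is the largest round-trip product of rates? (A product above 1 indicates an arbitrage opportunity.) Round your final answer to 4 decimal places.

KRn→MYR→NXs→KRn: 1.07 × 1 × 0.843 = 0.90201
VLD→MYR→WYN→VLD: 1.04 × 0.378 × 2.21 = 0.86880
Maximum is KRn→MYR→NXs→KRn at 0.9020; no arbitrage — every cycle loses value.

0.9020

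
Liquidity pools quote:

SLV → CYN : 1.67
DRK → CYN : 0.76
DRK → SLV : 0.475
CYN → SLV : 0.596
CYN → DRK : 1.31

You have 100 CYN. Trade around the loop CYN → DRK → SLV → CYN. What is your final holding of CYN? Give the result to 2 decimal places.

100 CYN × 1.31 = 131 DRK
131 DRK × 0.475 = 62.225 SLV
62.225 SLV × 1.67 = 103.91575 CYN

103.92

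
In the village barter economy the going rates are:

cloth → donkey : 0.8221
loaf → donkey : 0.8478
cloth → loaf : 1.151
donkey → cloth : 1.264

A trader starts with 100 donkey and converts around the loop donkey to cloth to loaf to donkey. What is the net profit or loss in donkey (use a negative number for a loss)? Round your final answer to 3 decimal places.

23.343

100 donkey × 1.264 = 126.4 cloth
126.4 cloth × 1.151 = 145.4864 loaf
145.4864 loaf × 0.8478 = 123.34336992 donkey
Net change: 123.34336992 − 100 = 23.34336992 donkey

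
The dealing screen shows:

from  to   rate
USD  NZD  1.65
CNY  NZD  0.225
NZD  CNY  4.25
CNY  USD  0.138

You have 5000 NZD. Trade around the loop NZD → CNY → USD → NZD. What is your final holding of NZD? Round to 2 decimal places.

5000 NZD × 4.25 = 21250 CNY
21250 CNY × 0.138 = 2932.5 USD
2932.5 USD × 1.65 = 4838.625 NZD

4838.63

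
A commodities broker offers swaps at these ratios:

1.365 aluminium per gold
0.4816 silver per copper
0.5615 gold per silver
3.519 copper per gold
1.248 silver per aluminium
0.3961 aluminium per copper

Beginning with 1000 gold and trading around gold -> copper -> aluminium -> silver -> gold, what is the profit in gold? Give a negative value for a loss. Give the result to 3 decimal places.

1000 gold × 3.519 = 3519 copper
3519 copper × 0.3961 = 1393.8759 aluminium
1393.8759 aluminium × 1.248 = 1739.5571232 silver
1739.5571232 silver × 0.5615 = 976.7613246768 gold
Net change: 976.7613246768 − 1000 = -23.2386753232 gold

-23.239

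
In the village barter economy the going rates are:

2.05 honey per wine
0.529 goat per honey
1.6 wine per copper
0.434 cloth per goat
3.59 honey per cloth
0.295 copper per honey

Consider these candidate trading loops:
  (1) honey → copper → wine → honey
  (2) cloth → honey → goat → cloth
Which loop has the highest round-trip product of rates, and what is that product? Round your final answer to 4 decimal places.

0.9676

(1) 0.295 × 1.6 × 2.05 = 0.96760
(2) 3.59 × 0.529 × 0.434 = 0.82421
Highest is cycle (1) at 0.9676 (≤1, no arbitrage).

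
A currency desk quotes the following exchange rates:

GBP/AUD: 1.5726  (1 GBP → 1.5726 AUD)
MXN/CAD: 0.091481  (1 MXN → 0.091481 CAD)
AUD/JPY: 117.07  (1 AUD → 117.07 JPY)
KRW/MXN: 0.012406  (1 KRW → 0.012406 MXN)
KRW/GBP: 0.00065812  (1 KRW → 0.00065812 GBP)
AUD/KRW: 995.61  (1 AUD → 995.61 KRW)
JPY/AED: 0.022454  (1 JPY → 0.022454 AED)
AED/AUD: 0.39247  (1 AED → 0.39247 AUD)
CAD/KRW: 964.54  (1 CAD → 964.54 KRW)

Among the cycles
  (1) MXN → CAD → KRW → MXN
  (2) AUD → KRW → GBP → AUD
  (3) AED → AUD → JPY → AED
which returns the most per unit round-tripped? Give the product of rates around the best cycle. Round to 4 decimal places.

(1) 0.091481 × 964.54 × 0.012406 = 1.09467
(2) 995.61 × 0.00065812 × 1.5726 = 1.03042
(3) 0.39247 × 117.07 × 0.022454 = 1.03168
Highest is cycle (1) at 1.0947 (>1, arbitrage).

1.0947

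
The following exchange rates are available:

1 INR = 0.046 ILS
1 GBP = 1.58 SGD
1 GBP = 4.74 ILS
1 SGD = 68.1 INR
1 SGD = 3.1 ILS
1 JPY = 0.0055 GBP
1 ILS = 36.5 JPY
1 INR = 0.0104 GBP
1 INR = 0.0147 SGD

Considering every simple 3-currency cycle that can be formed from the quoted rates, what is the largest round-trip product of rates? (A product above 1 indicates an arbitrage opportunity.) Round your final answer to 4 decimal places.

SGD→INR→GBP→SGD: 68.1 × 0.0104 × 1.58 = 1.11902
ILS→JPY→GBP→ILS: 36.5 × 0.0055 × 4.74 = 0.95156
Maximum is SGD→INR→GBP→SGD at 1.1190; arbitrage exists.

1.1190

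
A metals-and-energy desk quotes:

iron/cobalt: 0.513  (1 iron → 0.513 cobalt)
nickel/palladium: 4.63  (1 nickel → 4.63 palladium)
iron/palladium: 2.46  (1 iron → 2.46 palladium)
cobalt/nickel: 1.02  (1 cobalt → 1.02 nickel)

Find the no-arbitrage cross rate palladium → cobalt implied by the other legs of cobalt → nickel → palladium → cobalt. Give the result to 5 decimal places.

0.21175

Known legs of the cycle: 1.02 × 4.63 = 4.7226
For no arbitrage the full-cycle product must be 1, so the missing rate is 1 / 4.7226 ≈ 0.2117478.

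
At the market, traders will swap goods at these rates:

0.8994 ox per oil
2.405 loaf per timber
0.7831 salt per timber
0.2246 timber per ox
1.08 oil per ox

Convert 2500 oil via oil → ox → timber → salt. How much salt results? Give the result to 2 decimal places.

2500 oil × 0.8994 = 2248.5 ox
2248.5 ox × 0.2246 = 505.0131 timber
505.0131 timber × 0.7831 = 395.47575861 salt

395.48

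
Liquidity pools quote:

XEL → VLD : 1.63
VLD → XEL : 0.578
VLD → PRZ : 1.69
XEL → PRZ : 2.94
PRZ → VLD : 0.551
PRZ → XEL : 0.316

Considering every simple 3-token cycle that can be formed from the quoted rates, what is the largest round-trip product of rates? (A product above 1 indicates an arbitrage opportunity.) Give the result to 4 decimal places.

PRZ→VLD→XEL→PRZ: 0.551 × 0.578 × 2.94 = 0.93633
PRZ→XEL→VLD→PRZ: 0.316 × 1.63 × 1.69 = 0.87049
Maximum is PRZ→VLD→XEL→PRZ at 0.9363; no arbitrage — every cycle loses value.

0.9363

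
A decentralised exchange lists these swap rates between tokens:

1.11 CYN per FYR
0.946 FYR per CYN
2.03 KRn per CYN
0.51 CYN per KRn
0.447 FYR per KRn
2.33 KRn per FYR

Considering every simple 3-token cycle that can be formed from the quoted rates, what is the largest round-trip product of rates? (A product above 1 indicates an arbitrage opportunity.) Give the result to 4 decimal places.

KRn→CYN→FYR→KRn: 0.51 × 0.946 × 2.33 = 1.12413
KRn→FYR→CYN→KRn: 0.447 × 1.11 × 2.03 = 1.00723
Maximum is KRn→CYN→FYR→KRn at 1.1241; arbitrage exists.

1.1241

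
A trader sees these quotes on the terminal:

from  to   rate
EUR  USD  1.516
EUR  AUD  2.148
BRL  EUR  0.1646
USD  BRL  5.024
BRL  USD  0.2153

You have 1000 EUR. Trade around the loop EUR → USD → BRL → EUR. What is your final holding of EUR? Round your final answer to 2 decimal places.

1253.66

1000 EUR × 1.516 = 1516 USD
1516 USD × 5.024 = 7616.384 BRL
7616.384 BRL × 0.1646 = 1253.6568064 EUR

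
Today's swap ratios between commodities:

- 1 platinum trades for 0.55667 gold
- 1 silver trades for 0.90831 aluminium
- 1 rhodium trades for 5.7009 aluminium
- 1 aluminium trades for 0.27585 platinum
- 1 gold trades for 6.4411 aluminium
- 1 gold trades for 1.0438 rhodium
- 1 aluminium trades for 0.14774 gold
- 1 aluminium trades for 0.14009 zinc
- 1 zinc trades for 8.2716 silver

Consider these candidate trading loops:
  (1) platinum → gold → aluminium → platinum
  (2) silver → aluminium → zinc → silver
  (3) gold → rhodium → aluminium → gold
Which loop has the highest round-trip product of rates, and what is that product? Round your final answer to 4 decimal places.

1.0525

(1) 0.55667 × 6.4411 × 0.27585 = 0.98908
(2) 0.90831 × 0.14009 × 8.2716 = 1.05252
(3) 1.0438 × 5.7009 × 0.14774 = 0.87914
Highest is cycle (2) at 1.0525 (>1, arbitrage).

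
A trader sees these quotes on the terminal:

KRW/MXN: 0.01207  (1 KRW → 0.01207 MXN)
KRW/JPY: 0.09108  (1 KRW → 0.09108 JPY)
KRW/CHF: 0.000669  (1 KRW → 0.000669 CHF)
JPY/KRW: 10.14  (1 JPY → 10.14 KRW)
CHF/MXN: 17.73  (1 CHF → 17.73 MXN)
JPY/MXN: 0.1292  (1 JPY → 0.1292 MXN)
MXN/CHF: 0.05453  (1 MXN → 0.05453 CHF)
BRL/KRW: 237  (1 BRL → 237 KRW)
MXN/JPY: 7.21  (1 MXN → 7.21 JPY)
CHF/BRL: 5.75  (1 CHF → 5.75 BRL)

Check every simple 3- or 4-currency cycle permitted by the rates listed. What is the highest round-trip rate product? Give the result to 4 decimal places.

KRW→CHF→BRL→KRW: 0.000669 × 5.75 × 237 = 0.91168
KRW→MXN→CHF→BRL→KRW: 0.01207 × 0.05453 × 5.75 × 237 = 0.89693
KRW→MXN→JPY→KRW: 0.01207 × 7.21 × 10.14 = 0.88243
KRW→CHF→MXN→JPY→KRW: 0.000669 × 17.73 × 7.21 × 10.14 = 0.86718
Maximum is KRW→CHF→BRL→KRW at 0.9117; no arbitrage — every cycle loses value.

0.9117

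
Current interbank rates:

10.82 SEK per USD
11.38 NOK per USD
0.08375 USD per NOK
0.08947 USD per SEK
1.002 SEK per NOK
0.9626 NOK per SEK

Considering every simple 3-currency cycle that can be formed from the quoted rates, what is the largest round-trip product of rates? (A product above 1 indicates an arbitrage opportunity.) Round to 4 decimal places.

USD→NOK→SEK→USD: 11.38 × 1.002 × 0.08947 = 1.02020
USD→SEK→NOK→USD: 10.82 × 0.9626 × 0.08375 = 0.87228
Maximum is USD→NOK→SEK→USD at 1.0202; arbitrage exists.

1.0202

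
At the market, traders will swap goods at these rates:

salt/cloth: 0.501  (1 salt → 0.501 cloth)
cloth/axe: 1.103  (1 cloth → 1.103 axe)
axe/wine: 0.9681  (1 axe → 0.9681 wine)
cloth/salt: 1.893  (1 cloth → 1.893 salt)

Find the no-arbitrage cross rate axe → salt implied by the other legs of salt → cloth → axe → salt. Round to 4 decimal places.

1.8096

Known legs of the cycle: 0.501 × 1.103 = 0.552603
For no arbitrage the full-cycle product must be 1, so the missing rate is 1 / 0.552603 ≈ 1.809617.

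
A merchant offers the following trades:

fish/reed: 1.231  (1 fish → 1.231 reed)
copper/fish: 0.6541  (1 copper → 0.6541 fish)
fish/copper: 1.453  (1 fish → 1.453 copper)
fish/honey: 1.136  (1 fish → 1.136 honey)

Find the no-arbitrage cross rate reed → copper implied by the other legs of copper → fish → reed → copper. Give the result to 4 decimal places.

1.2419

Known legs of the cycle: 0.6541 × 1.231 = 0.8051971
For no arbitrage the full-cycle product must be 1, so the missing rate is 1 / 0.8051971 ≈ 1.241932.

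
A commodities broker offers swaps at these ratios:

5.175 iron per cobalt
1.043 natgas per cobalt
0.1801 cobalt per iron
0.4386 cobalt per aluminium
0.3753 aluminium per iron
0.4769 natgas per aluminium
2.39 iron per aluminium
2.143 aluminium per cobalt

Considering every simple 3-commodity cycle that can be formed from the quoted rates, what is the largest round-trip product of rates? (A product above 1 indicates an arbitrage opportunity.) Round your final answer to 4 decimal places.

iron→cobalt→aluminium→iron: 0.1801 × 2.143 × 2.39 = 0.92243
iron→aluminium→cobalt→iron: 0.3753 × 0.4386 × 5.175 = 0.85184
Maximum is iron→cobalt→aluminium→iron at 0.9224; no arbitrage — every cycle loses value.

0.9224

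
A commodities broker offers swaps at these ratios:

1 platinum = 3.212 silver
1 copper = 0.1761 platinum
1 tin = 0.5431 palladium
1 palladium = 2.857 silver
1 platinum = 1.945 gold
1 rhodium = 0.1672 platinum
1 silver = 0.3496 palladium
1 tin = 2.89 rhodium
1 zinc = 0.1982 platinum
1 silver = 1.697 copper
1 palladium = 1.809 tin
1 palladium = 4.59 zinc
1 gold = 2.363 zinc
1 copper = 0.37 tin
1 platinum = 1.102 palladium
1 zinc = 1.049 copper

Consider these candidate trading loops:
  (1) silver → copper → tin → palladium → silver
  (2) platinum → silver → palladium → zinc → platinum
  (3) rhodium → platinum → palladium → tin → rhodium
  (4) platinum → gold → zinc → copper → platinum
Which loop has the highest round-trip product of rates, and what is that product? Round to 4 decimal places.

(1) 1.697 × 0.37 × 0.5431 × 2.857 = 0.97426
(2) 3.212 × 0.3496 × 4.59 × 0.1982 = 1.02156
(3) 0.1672 × 1.102 × 1.809 × 2.89 = 0.96328
(4) 1.945 × 2.363 × 1.049 × 0.1761 = 0.84902
Highest is cycle (2) at 1.0216 (>1, arbitrage).

1.0216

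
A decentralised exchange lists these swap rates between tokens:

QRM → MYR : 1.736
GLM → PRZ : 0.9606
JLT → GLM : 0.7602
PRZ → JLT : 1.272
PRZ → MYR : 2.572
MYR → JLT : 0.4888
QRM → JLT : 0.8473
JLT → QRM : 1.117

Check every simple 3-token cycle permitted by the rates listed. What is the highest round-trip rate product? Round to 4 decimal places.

0.9478

QRM→MYR→JLT→QRM: 1.736 × 0.4888 × 1.117 = 0.94784
JLT→GLM→PRZ→JLT: 0.7602 × 0.9606 × 1.272 = 0.92888
Maximum is QRM→MYR→JLT→QRM at 0.9478; no arbitrage — every cycle loses value.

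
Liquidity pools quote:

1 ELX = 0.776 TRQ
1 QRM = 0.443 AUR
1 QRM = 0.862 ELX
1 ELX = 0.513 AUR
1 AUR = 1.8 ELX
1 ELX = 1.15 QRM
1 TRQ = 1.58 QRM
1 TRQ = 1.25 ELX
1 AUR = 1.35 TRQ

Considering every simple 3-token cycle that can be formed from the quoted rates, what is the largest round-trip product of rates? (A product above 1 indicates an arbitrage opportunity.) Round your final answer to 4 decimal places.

TRQ→QRM→ELX→TRQ: 1.58 × 0.862 × 0.776 = 1.05688
TRQ→QRM→AUR→TRQ: 1.58 × 0.443 × 1.35 = 0.94492
AUR→ELX→QRM→AUR: 1.8 × 1.15 × 0.443 = 0.91701
TRQ→ELX→AUR→TRQ: 1.25 × 0.513 × 1.35 = 0.86569
Maximum is TRQ→QRM→ELX→TRQ at 1.0569; arbitrage exists.

1.0569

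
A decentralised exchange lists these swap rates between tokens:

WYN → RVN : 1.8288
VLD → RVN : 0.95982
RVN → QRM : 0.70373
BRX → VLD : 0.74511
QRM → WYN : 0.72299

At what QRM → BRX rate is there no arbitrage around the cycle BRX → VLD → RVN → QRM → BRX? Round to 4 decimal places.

Known legs of the cycle: 0.74511 × 0.95982 × 0.70373 = 0.503287625761146
For no arbitrage the full-cycle product must be 1, so the missing rate is 1 / 0.503287625761146 ≈ 1.986935.

1.9869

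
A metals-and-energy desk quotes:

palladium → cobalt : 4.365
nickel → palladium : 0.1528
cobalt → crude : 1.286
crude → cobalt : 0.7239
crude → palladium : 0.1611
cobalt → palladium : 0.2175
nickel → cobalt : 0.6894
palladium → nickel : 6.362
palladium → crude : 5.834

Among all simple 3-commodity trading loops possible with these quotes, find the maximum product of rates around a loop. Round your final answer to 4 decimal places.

palladium→nickel→cobalt→palladium: 6.362 × 0.6894 × 0.2175 = 0.95395
palladium→crude→cobalt→palladium: 5.834 × 0.7239 × 0.2175 = 0.91855
palladium→cobalt→crude→palladium: 4.365 × 1.286 × 0.1611 = 0.90432
Maximum is palladium→nickel→cobalt→palladium at 0.9539; no arbitrage — every cycle loses value.

0.9539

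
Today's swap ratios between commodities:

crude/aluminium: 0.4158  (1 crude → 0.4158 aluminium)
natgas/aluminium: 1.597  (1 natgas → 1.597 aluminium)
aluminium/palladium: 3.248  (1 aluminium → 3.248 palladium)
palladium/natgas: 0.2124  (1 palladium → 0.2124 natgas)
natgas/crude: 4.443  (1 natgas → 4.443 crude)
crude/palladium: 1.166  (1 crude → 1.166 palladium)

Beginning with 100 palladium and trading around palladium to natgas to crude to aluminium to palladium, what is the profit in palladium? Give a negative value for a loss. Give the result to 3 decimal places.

27.448

100 palladium × 0.2124 = 21.24 natgas
21.24 natgas × 4.443 = 94.36932 crude
94.36932 crude × 0.4158 = 39.238763256 aluminium
39.238763256 aluminium × 3.248 = 127.447503055488 palladium
Net change: 127.447503055488 − 100 = 27.447503055488 palladium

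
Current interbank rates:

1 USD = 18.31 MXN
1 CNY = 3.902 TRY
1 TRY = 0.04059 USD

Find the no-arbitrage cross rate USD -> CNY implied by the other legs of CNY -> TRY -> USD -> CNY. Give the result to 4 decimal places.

Known legs of the cycle: 3.902 × 0.04059 = 0.15838218
For no arbitrage the full-cycle product must be 1, so the missing rate is 1 / 0.15838218 ≈ 6.313842.

6.3138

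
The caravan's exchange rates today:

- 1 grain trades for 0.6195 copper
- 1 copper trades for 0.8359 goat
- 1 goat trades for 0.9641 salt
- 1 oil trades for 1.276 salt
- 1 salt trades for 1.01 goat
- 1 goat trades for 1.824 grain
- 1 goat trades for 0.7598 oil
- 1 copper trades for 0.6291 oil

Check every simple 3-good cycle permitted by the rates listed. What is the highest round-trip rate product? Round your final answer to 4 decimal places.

0.9792

salt→goat→oil→salt: 1.01 × 0.7598 × 1.276 = 0.97920
copper→goat→grain→copper: 0.8359 × 1.824 × 0.6195 = 0.94454
Maximum is salt→goat→oil→salt at 0.9792; no arbitrage — every cycle loses value.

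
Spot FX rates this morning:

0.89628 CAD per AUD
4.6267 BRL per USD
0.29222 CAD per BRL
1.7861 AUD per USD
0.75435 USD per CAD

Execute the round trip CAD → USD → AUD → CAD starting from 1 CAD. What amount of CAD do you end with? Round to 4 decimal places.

1 CAD × 0.75435 = 0.75435 USD
0.75435 USD × 1.7861 = 1.347344535 AUD
1.347344535 AUD × 0.89628 = 1.2075979598298 CAD

1.2076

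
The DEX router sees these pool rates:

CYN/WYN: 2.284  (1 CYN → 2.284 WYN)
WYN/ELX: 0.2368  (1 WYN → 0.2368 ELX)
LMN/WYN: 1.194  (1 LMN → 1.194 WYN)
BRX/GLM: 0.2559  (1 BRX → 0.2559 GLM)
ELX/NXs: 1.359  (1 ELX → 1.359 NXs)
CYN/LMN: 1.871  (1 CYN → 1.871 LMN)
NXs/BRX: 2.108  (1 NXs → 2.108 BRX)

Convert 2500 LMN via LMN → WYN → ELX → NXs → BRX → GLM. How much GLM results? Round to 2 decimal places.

2500 LMN × 1.194 = 2985 WYN
2985 WYN × 0.2368 = 706.848 ELX
706.848 ELX × 1.359 = 960.606432 NXs
960.606432 NXs × 2.108 = 2024.958358656 BRX
2024.958358656 BRX × 0.2559 = 518.1868439800704 GLM

518.19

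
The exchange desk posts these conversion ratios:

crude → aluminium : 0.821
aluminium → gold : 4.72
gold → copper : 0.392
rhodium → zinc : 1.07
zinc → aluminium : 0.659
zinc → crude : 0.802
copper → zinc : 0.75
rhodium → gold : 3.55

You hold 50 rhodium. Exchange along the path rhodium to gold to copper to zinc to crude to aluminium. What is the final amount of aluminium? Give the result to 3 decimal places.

50 rhodium × 3.55 = 177.5 gold
177.5 gold × 0.392 = 69.58 copper
69.58 copper × 0.75 = 52.185 zinc
52.185 zinc × 0.802 = 41.85237 crude
41.85237 crude × 0.821 = 34.36079577 aluminium

34.361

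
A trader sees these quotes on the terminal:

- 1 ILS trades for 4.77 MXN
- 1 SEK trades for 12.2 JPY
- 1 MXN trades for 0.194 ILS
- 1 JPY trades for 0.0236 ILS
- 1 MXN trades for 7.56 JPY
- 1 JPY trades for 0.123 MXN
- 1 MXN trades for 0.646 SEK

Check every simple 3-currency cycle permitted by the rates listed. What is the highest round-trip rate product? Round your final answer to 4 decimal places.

0.9694

JPY→MXN→SEK→JPY: 0.123 × 0.646 × 12.2 = 0.96939
ILS→MXN→JPY→ILS: 4.77 × 7.56 × 0.0236 = 0.85104
Maximum is JPY→MXN→SEK→JPY at 0.9694; no arbitrage — every cycle loses value.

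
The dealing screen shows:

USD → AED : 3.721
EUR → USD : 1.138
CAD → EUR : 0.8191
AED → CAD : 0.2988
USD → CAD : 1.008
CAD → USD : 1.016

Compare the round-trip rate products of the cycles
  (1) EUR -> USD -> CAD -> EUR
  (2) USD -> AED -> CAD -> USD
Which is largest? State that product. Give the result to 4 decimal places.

(1) 1.138 × 1.008 × 0.8191 = 0.93959
(2) 3.721 × 0.2988 × 1.016 = 1.12962
Highest is cycle (2) at 1.1296 (>1, arbitrage).

1.1296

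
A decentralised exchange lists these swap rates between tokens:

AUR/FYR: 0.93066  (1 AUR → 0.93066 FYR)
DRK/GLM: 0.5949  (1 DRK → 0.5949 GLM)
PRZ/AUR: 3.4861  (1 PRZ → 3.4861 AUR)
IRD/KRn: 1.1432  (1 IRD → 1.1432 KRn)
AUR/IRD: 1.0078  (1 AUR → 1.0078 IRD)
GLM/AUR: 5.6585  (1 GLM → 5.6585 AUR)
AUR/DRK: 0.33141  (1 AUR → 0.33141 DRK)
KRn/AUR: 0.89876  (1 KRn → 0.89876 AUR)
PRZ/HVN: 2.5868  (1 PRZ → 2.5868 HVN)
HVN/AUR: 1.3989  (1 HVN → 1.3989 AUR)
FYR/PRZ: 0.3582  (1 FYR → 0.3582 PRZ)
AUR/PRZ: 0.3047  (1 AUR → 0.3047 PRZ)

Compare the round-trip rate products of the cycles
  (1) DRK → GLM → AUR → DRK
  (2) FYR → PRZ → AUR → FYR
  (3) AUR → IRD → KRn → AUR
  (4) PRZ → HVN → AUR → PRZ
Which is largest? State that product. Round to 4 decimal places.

1.1621

(1) 0.5949 × 5.6585 × 0.33141 = 1.11561
(2) 0.3582 × 3.4861 × 0.93066 = 1.16213
(3) 1.0078 × 1.1432 × 0.89876 = 1.03548
(4) 2.5868 × 1.3989 × 0.3047 = 1.10261
Highest is cycle (2) at 1.1621 (>1, arbitrage).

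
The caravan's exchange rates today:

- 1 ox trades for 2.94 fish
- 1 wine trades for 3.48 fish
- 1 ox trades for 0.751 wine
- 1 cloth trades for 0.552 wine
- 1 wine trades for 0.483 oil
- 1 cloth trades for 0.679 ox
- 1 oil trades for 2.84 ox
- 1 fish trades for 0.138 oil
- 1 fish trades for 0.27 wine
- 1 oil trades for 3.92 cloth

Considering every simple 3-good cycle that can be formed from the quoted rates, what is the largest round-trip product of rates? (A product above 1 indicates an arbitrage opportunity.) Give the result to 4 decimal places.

1.1522

ox→fish→oil→ox: 2.94 × 0.138 × 2.84 = 1.15224
cloth→wine→oil→cloth: 0.552 × 0.483 × 3.92 = 1.04513
wine→oil→ox→wine: 0.483 × 2.84 × 0.751 = 1.03016
Maximum is ox→fish→oil→ox at 1.1522; arbitrage exists.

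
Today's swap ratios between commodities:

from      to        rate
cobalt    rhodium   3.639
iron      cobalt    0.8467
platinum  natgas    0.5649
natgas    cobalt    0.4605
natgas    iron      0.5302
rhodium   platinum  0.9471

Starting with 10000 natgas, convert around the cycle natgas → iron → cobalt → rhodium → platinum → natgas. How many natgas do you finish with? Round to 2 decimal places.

8740.15

10000 natgas × 0.5302 = 5302 iron
5302 iron × 0.8467 = 4489.2034 cobalt
4489.2034 cobalt × 3.639 = 16336.2111726 rhodium
16336.2111726 rhodium × 0.9471 = 15472.02560156946 platinum
15472.02560156946 platinum × 0.5649 = 8740.147262326587954 natgas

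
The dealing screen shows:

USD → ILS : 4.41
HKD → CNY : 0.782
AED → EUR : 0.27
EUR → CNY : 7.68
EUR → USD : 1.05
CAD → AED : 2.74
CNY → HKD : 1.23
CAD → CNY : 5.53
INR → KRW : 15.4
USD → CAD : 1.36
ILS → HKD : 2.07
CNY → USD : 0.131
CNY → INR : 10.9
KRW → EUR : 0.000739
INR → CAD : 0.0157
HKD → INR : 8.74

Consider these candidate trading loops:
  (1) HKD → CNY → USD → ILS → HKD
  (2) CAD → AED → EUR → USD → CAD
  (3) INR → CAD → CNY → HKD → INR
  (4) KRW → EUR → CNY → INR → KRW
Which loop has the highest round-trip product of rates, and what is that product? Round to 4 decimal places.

(1) 0.782 × 0.131 × 4.41 × 2.07 = 0.93516
(2) 2.74 × 0.27 × 1.05 × 1.36 = 1.05643
(3) 0.0157 × 5.53 × 1.23 × 8.74 = 0.93334
(4) 0.000739 × 7.68 × 10.9 × 15.4 = 0.95269
Highest is cycle (2) at 1.0564 (>1, arbitrage).

1.0564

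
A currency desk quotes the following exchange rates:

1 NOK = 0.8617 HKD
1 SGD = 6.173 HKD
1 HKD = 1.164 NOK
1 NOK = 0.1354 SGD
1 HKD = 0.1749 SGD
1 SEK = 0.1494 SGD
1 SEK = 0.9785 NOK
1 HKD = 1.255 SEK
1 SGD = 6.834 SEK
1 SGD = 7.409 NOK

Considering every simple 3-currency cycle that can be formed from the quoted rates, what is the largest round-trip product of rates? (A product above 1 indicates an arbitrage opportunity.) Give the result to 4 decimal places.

HKD→SEK→SGD→HKD: 1.255 × 0.1494 × 6.173 = 1.15742
HKD→SGD→NOK→HKD: 0.1749 × 7.409 × 0.8617 = 1.11662
HKD→SEK→NOK→HKD: 1.255 × 0.9785 × 0.8617 = 1.05818
HKD→NOK→SGD→HKD: 1.164 × 0.1354 × 6.173 = 0.97290
SGD→SEK→NOK→SGD: 6.834 × 0.9785 × 0.1354 = 0.90543
Maximum is HKD→SEK→SGD→HKD at 1.1574; arbitrage exists.

1.1574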